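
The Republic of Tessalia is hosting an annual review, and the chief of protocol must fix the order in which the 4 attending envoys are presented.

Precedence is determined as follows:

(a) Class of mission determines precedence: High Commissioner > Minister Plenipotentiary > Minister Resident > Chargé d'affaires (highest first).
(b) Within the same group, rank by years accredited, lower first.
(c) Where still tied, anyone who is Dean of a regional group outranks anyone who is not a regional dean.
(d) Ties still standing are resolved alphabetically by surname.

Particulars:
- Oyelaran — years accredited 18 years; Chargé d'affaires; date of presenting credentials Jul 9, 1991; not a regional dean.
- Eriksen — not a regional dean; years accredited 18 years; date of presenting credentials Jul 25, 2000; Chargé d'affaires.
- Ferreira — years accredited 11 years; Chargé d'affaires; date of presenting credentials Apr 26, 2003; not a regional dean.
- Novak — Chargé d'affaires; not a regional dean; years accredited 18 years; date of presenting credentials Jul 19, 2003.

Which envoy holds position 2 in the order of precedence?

Eriksen

By class of mission: Ferreira, Eriksen, Novak and Oyelaran (Chargé d'affaires).
Among Ferreira, Eriksen, Novak and Oyelaran, by years accredited (lower first): Ferreira (11 years) before Eriksen, Novak and Oyelaran (18 years).
Eriksen, Novak and Oyelaran are each not a regional dean, so the next rule applies.
Among Eriksen, Novak and Oyelaran, alphabetically by surname: Eriksen before Novak before Oyelaran.
Order: Ferreira, Eriksen, Novak, Oyelaran.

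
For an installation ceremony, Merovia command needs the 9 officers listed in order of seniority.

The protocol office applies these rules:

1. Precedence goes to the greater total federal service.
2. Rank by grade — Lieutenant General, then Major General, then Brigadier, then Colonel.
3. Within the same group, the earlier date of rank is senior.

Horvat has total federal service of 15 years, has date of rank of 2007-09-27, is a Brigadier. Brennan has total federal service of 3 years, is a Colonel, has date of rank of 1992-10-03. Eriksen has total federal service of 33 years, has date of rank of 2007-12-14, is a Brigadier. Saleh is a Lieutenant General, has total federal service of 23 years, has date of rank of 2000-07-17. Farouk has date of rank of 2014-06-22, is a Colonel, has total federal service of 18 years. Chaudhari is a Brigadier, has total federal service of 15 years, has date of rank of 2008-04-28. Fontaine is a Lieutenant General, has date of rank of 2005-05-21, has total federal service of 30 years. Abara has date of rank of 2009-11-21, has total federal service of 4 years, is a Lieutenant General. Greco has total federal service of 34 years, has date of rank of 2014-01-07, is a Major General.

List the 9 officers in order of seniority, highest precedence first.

By total federal service (higher first): Greco (34 years); then Eriksen (33 years); then Fontaine (30 years); then Saleh (23 years); then Farouk (18 years); then Horvat and Chaudhari (both 15 years); then Abara (4 years); then Brennan (3 years).
Horvat and Chaudhari are each Brigadier, so the next rule applies.
Among Horvat and Chaudhari, by date of rank (earlier first): Horvat (2007-09-27) before Chaudhari (2008-04-28).
Full order: Greco, Eriksen, Fontaine, Saleh, Farouk, Horvat, Chaudhari, Abara, Brennan.

Greco, Eriksen, Fontaine, Saleh, Farouk, Horvat, Chaudhari, Abara, Brennan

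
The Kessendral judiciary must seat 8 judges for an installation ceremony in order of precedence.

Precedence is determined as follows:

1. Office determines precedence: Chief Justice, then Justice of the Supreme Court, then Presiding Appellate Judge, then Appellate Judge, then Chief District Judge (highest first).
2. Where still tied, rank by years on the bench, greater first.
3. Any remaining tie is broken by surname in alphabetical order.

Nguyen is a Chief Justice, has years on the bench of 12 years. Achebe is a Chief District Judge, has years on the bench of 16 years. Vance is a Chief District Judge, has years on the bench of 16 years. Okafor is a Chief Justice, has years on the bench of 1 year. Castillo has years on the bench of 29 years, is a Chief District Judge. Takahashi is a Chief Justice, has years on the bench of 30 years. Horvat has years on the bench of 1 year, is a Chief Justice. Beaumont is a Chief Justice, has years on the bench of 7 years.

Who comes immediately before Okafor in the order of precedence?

By office: Takahashi, Nguyen, Beaumont, Horvat and Okafor (Chief Justice); then Castillo, Achebe and Vance (Chief District Judge).
Among Takahashi, Nguyen, Beaumont, Horvat and Okafor, by years on the bench (higher first): Takahashi (30 years) before Nguyen (12 years) before Beaumont (7 years) before Horvat and Okafor (1 year).
Among Horvat and Okafor, alphabetically by surname: Horvat before Okafor.
Among Castillo, Achebe and Vance, by years on the bench (higher first): Castillo (29 years) before Achebe and Vance (16 years).
Among Achebe and Vance, alphabetically by surname: Achebe before Vance.
Order: Takahashi, Nguyen, Beaumont, Horvat, Okafor, Castillo, Achebe, Vance.

Horvat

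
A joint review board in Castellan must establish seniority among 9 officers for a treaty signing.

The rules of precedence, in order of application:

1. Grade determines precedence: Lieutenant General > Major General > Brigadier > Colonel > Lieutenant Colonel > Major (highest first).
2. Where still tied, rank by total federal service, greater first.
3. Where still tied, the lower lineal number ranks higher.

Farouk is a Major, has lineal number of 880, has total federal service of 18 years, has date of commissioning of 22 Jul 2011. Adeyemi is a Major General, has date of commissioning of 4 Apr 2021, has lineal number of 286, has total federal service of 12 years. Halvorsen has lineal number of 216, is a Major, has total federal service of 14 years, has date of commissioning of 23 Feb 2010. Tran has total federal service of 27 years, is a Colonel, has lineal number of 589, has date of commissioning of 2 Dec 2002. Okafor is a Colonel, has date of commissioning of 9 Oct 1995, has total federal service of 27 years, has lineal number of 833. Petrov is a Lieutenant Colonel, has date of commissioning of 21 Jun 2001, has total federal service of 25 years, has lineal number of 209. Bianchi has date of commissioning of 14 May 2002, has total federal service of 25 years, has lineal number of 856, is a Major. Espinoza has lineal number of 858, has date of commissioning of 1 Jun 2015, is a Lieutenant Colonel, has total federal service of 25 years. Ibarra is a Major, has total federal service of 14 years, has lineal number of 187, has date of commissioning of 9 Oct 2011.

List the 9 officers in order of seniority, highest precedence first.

By grade: Adeyemi (Major General); then Tran and Okafor (Colonel); then Petrov and Espinoza (Lieutenant Colonel); then Bianchi, Farouk, Ibarra and Halvorsen (Major).
Tran and Okafor both have total federal service 27 years, so the next rule applies.
Among Tran and Okafor, by lineal number (lower first): Tran (589) before Okafor (833).
Petrov and Espinoza both have total federal service 25 years, so the next rule applies.
Among Petrov and Espinoza, by lineal number (lower first): Petrov (209) before Espinoza (858).
Among Bianchi, Farouk, Ibarra and Halvorsen, by total federal service (higher first): Bianchi (25 years) before Farouk (18 years) before Ibarra and Halvorsen (14 years).
Among Ibarra and Halvorsen, by lineal number (lower first): Ibarra (187) before Halvorsen (216).
Full order: Adeyemi, Tran, Okafor, Petrov, Espinoza, Bianchi, Farouk, Ibarra, Halvorsen.

Adeyemi, Tran, Okafor, Petrov, Espinoza, Bianchi, Farouk, Ibarra, Halvorsen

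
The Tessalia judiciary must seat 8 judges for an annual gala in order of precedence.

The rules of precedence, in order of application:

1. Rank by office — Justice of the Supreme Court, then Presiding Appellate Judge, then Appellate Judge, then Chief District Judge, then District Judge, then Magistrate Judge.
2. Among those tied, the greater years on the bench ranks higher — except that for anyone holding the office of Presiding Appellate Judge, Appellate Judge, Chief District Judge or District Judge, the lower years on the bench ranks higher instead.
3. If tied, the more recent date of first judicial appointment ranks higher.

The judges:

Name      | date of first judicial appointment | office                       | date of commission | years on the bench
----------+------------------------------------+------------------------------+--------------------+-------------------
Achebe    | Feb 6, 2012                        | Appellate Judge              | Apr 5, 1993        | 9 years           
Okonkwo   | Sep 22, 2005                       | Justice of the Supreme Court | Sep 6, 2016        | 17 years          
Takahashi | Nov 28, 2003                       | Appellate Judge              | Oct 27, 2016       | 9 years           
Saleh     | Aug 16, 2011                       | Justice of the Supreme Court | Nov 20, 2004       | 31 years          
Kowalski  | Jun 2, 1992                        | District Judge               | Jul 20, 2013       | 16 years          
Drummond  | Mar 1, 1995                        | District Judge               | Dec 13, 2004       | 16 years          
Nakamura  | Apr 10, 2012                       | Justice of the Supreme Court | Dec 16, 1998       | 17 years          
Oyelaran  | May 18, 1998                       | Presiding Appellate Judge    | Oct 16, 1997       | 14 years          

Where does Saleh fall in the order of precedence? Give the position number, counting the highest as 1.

1

By office: Saleh, Nakamura and Okonkwo (Justice of the Supreme Court); then Oyelaran (Presiding Appellate Judge); then Achebe and Takahashi (Appellate Judge); then Drummond and Kowalski (District Judge).
Among Saleh, Nakamura and Okonkwo, by years on the bench (higher first): Saleh (31 years) before Nakamura and Okonkwo (17 years).
Among Nakamura and Okonkwo, by date of first judicial appointment (later first): Nakamura (Apr 10, 2012) before Okonkwo (Sep 22, 2005).
Achebe and Takahashi both have years on the bench 9 years, so the next rule applies.
Among Achebe and Takahashi, by date of first judicial appointment (later first): Achebe (Feb 6, 2012) before Takahashi (Nov 28, 2003).
Drummond and Kowalski both have years on the bench 16 years, so the next rule applies.
Among Drummond and Kowalski, by date of first judicial appointment (later first): Drummond (Mar 1, 1995) before Kowalski (Jun 2, 1992).
Order: Saleh, Nakamura, Okonkwo, Oyelaran, Achebe, Takahashi, Drummond, Kowalski. So position 1.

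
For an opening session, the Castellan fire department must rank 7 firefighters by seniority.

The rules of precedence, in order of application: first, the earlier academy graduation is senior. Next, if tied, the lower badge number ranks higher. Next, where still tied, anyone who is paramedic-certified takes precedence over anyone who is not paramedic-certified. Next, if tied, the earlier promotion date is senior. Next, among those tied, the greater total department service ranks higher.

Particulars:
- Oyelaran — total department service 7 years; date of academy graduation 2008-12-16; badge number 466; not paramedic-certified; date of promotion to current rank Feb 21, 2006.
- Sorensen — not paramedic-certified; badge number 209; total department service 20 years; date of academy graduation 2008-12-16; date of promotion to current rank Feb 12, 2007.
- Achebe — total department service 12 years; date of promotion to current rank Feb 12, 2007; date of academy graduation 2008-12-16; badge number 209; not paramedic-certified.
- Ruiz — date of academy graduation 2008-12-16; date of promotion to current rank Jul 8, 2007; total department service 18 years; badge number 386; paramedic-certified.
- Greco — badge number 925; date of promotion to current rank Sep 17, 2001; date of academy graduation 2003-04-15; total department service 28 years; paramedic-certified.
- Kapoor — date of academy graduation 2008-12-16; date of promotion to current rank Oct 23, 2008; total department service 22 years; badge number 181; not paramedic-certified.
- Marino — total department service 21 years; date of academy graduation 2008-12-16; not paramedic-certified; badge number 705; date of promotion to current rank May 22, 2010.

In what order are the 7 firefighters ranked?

By date of academy graduation (earlier first): Greco (2003-04-15); then Kapoor, Sorensen, Achebe, Ruiz, Oyelaran and Marino (each 2008-12-16).
Among Kapoor, Sorensen, Achebe, Ruiz, Oyelaran and Marino, by badge number (lower first): Kapoor (181) before Sorensen and Achebe (209) before Ruiz (386) before Oyelaran (466) before Marino (705).
Sorensen and Achebe are each not paramedic-certified, so the next rule applies.
Sorensen and Achebe both have date of promotion to current rank Feb 12, 2007, so the next rule applies.
Among Sorensen and Achebe, by total department service (higher first): Sorensen (20 years) before Achebe (12 years).
Full order: Greco, Kapoor, Sorensen, Achebe, Ruiz, Oyelaran, Marino.

Greco, Kapoor, Sorensen, Achebe, Ruiz, Oyelaran, Marino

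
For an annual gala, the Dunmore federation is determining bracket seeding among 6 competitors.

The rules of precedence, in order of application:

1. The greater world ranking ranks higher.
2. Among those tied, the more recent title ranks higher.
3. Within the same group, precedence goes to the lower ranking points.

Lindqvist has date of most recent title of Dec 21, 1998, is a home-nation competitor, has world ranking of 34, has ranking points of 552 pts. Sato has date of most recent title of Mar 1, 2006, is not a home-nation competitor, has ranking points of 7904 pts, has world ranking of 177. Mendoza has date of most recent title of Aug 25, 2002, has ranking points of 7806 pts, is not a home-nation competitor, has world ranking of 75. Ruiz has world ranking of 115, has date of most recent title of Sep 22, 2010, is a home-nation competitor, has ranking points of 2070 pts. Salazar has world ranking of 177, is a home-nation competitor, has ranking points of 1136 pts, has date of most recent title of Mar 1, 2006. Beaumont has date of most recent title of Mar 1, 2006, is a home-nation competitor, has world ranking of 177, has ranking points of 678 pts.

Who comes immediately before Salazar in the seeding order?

Beaumont

By world ranking (higher first): Beaumont, Salazar and Sato (each 177); then Ruiz (115); then Mendoza (75); then Lindqvist (34).
Beaumont, Salazar and Sato all have date of most recent title Mar 1, 2006, so the next rule applies.
Among Beaumont, Salazar and Sato, by ranking points (lower first): Beaumont (678 pts) before Salazar (1136 pts) before Sato (7904 pts).
Order: Beaumont, Salazar, Sato, Ruiz, Mendoza, Lindqvist.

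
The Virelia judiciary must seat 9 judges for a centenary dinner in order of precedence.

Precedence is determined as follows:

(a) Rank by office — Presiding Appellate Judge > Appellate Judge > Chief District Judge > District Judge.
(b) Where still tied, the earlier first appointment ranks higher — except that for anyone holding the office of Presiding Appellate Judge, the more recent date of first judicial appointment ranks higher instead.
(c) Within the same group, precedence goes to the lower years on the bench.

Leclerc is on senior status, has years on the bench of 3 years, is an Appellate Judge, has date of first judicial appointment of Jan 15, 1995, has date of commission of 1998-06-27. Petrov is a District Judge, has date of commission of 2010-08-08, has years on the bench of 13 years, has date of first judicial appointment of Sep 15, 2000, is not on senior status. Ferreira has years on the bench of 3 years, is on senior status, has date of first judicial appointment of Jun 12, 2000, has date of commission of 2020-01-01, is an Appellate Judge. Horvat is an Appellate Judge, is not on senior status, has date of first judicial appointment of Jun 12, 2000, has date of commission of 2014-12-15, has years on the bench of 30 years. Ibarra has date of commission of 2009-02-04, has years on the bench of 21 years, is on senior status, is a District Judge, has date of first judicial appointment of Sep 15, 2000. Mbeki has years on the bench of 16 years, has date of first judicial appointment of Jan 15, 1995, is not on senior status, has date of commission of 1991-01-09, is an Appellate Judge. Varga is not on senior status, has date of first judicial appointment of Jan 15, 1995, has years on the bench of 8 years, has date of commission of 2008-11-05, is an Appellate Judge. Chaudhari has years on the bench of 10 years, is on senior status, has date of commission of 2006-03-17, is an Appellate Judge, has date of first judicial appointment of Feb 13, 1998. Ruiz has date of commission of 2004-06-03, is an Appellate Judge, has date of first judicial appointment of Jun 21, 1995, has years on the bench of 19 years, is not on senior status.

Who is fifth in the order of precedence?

Chaudhari

By office: Leclerc, Varga, Mbeki, Ruiz, Chaudhari, Ferreira and Horvat (Appellate Judge); then Petrov and Ibarra (District Judge).
Among Leclerc, Varga, Mbeki, Ruiz, Chaudhari, Ferreira and Horvat, by date of first judicial appointment (earlier first): Leclerc, Varga and Mbeki (Jan 15, 1995) before Ruiz (Jun 21, 1995) before Chaudhari (Feb 13, 1998) before Ferreira and Horvat (Jun 12, 2000).
Among Leclerc, Varga and Mbeki, by years on the bench (lower first): Leclerc (3 years) before Varga (8 years) before Mbeki (16 years).
Among Ferreira and Horvat, by years on the bench (lower first): Ferreira (3 years) before Horvat (30 years).
Petrov and Ibarra both have date of first judicial appointment Sep 15, 2000, so the next rule applies.
Among Petrov and Ibarra, by years on the bench (lower first): Petrov (13 years) before Ibarra (21 years).
Order: Leclerc, Varga, Mbeki, Ruiz, Chaudhari, Ferreira, Horvat, Petrov, Ibarra.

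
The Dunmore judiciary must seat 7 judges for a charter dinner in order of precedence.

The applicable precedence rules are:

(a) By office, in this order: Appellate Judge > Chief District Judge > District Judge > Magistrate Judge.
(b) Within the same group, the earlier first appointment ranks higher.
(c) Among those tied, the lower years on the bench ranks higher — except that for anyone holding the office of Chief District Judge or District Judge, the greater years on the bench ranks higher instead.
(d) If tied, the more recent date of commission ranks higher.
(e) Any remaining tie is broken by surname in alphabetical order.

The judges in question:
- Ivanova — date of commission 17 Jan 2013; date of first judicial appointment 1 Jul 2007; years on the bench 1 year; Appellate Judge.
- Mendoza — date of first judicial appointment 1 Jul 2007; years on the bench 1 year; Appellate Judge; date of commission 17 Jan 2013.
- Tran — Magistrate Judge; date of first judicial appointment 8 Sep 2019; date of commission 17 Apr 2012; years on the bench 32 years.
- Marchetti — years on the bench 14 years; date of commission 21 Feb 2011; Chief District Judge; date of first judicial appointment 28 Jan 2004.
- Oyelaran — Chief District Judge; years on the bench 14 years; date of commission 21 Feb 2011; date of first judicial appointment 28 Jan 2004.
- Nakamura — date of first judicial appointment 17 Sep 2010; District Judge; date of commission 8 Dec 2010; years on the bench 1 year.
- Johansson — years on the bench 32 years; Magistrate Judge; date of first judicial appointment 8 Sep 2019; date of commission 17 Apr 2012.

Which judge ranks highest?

Ivanova

By office: Ivanova and Mendoza (Appellate Judge); then Marchetti and Oyelaran (Chief District Judge); then Nakamura (District Judge); then Johansson and Tran (Magistrate Judge).
Ivanova and Mendoza both have date of first judicial appointment 1 Jul 2007, so the next rule applies.
Ivanova and Mendoza both have years on the bench 1 year, so the next rule applies.
Ivanova and Mendoza both have date of commission 17 Jan 2013, so the next rule applies.
Among Ivanova and Mendoza, alphabetically by surname: Ivanova before Mendoza.
Marchetti and Oyelaran both have date of first judicial appointment 28 Jan 2004, so the next rule applies.
Marchetti and Oyelaran both have years on the bench 14 years, so the next rule applies.
Marchetti and Oyelaran both have date of commission 21 Feb 2011, so the next rule applies.
Among Marchetti and Oyelaran, alphabetically by surname: Marchetti before Oyelaran.
Johansson and Tran both have date of first judicial appointment 8 Sep 2019, so the next rule applies.
Johansson and Tran both have years on the bench 32 years, so the next rule applies.
Johansson and Tran both have date of commission 17 Apr 2012, so the next rule applies.
Among Johansson and Tran, alphabetically by surname: Johansson before Tran.
Order: Ivanova, Mendoza, Marchetti, Oyelaran, Nakamura, Johansson, Tran.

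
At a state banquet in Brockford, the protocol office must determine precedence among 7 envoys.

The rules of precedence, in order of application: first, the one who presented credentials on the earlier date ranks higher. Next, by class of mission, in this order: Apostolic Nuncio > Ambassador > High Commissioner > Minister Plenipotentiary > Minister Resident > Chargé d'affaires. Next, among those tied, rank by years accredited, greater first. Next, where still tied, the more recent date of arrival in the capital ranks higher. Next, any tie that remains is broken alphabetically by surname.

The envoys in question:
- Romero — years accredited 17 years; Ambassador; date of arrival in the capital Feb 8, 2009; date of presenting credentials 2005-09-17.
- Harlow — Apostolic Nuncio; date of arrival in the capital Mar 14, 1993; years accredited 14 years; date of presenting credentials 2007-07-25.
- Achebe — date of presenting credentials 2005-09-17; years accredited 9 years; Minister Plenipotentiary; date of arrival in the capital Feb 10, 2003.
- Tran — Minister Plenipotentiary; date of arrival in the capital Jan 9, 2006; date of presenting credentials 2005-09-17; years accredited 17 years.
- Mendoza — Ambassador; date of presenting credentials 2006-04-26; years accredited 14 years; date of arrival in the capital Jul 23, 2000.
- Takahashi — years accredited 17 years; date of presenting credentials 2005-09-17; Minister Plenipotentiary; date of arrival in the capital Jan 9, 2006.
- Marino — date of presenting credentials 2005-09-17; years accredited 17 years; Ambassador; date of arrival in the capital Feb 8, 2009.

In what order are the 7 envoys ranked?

Marino, Romero, Takahashi, Tran, Achebe, Mendoza, Harlow

By date of presenting credentials (earlier first): Marino, Romero, Takahashi, Tran and Achebe (each 2005-09-17); then Mendoza (2006-04-26); then Harlow (2007-07-25).
Among Marino, Romero, Takahashi, Tran and Achebe, by class of mission: Marino and Romero (Ambassador) before Takahashi, Tran and Achebe (Minister Plenipotentiary).
Marino and Romero both have years accredited 17 years, so the next rule applies.
Marino and Romero both have date of arrival in the capital Feb 8, 2009, so the next rule applies.
Among Marino and Romero, alphabetically by surname: Marino before Romero.
Among Takahashi, Tran and Achebe, by years accredited (higher first): Takahashi and Tran (17 years) before Achebe (9 years).
Takahashi and Tran both have date of arrival in the capital Jan 9, 2006, so the next rule applies.
Among Takahashi and Tran, alphabetically by surname: Takahashi before Tran.
Full order: Marino, Romero, Takahashi, Tran, Achebe, Mendoza, Harlow.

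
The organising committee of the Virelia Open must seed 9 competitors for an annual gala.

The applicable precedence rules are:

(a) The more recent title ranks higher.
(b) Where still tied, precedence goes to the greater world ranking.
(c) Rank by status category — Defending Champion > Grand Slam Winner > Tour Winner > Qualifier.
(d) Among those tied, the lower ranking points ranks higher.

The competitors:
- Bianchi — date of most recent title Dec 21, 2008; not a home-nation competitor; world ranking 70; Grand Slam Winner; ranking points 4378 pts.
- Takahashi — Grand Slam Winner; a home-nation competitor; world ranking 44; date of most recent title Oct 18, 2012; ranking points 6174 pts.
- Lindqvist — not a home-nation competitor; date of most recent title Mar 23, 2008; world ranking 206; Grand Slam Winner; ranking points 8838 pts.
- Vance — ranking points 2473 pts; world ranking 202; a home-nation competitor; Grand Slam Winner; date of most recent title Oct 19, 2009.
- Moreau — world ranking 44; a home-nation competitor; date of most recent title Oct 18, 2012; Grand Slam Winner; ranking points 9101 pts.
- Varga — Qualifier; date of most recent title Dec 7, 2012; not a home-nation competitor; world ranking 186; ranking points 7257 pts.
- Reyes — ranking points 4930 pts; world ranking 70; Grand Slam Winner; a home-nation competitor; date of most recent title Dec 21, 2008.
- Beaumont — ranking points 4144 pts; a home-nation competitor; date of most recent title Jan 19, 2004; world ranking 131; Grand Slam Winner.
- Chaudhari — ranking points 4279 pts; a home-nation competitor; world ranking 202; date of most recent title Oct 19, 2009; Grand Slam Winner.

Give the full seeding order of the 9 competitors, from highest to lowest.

Varga, Takahashi, Moreau, Vance, Chaudhari, Bianchi, Reyes, Lindqvist, Beaumont

By date of most recent title (later first): Varga (Dec 7, 2012); then Takahashi and Moreau (both Oct 18, 2012); then Vance and Chaudhari (both Oct 19, 2009); then Bianchi and Reyes (both Dec 21, 2008); then Lindqvist (Mar 23, 2008); then Beaumont (Jan 19, 2004).
Takahashi and Moreau both have world ranking 44, so the next rule applies.
Takahashi and Moreau are each Grand Slam Winner, so the next rule applies.
Among Takahashi and Moreau, by ranking points (lower first): Takahashi (6174 pts) before Moreau (9101 pts).
Vance and Chaudhari both have world ranking 202, so the next rule applies.
Vance and Chaudhari are each Grand Slam Winner, so the next rule applies.
Among Vance and Chaudhari, by ranking points (lower first): Vance (2473 pts) before Chaudhari (4279 pts).
Bianchi and Reyes both have world ranking 70, so the next rule applies.
Bianchi and Reyes are each Grand Slam Winner, so the next rule applies.
Among Bianchi and Reyes, by ranking points (lower first): Bianchi (4378 pts) before Reyes (4930 pts).
Full order: Varga, Takahashi, Moreau, Vance, Chaudhari, Bianchi, Reyes, Lindqvist, Beaumont.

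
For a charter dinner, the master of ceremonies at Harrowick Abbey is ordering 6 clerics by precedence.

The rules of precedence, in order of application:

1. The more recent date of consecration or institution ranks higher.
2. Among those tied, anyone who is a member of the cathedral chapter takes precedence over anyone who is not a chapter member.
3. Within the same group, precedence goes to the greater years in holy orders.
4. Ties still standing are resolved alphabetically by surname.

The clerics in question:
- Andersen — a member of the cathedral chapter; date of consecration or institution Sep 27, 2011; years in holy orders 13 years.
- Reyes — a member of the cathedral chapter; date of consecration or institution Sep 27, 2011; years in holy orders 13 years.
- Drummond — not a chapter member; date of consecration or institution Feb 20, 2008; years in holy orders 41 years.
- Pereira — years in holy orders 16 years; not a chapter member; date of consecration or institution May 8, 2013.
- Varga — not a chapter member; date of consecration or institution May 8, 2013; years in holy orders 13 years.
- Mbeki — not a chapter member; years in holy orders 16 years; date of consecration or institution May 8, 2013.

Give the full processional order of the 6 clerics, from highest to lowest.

By date of consecration or institution (later first): Mbeki, Pereira and Varga (each May 8, 2013); then Andersen and Reyes (both Sep 27, 2011); then Drummond (Feb 20, 2008).
Mbeki, Pereira and Varga are each not a chapter member, so the next rule applies.
Among Mbeki, Pereira and Varga, by years in holy orders (higher first): Mbeki and Pereira (16 years) before Varga (13 years).
Among Mbeki and Pereira, alphabetically by surname: Mbeki before Pereira.
Andersen and Reyes are each a member of the cathedral chapter, so the next rule applies.
Andersen and Reyes both have years in holy orders 13 years, so the next rule applies.
Among Andersen and Reyes, alphabetically by surname: Andersen before Reyes.
Full order: Mbeki, Pereira, Varga, Andersen, Reyes, Drummond.

Mbeki, Pereira, Varga, Andersen, Reyes, Drummond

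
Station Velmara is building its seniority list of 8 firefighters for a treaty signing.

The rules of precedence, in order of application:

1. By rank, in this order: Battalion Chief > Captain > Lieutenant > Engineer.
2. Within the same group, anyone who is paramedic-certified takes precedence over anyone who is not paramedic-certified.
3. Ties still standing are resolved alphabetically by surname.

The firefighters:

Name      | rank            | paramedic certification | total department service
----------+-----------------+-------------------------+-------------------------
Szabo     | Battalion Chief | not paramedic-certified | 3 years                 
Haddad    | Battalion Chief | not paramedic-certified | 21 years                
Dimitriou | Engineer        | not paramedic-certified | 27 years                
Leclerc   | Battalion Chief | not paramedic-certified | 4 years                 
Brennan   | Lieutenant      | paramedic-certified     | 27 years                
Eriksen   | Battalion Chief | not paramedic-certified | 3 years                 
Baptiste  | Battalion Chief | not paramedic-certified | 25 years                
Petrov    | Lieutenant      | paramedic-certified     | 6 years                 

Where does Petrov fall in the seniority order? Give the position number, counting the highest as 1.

By rank: Baptiste, Eriksen, Haddad, Leclerc and Szabo (Battalion Chief); then Brennan and Petrov (Lieutenant); then Dimitriou (Engineer).
Baptiste, Eriksen, Haddad, Leclerc and Szabo are each not paramedic-certified, so the next rule applies.
Among Baptiste, Eriksen, Haddad, Leclerc and Szabo, alphabetically by surname: Baptiste before Eriksen before Haddad before Leclerc before Szabo.
Brennan and Petrov are each paramedic-certified, so the next rule applies.
Among Brennan and Petrov, alphabetically by surname: Brennan before Petrov.
Order: Baptiste, Eriksen, Haddad, Leclerc, Szabo, Brennan, Petrov, Dimitriou. So position 7.

7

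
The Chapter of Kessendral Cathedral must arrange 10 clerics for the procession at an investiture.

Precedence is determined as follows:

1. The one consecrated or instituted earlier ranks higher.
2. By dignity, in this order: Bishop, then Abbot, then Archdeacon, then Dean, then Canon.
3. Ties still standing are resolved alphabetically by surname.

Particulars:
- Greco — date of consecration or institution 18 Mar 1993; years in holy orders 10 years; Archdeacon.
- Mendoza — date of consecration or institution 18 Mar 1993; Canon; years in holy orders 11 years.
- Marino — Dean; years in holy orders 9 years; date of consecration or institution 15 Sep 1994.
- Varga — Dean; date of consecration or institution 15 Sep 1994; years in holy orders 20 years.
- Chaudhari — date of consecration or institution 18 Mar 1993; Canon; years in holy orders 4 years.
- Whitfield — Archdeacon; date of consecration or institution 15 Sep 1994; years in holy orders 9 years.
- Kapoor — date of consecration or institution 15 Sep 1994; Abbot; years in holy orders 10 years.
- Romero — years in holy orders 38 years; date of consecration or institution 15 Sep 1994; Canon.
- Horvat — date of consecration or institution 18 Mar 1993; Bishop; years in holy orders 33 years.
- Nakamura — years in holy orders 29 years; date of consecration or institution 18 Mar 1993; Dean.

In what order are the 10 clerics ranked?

Horvat, Greco, Nakamura, Chaudhari, Mendoza, Kapoor, Whitfield, Marino, Varga, Romero

By date of consecration or institution (earlier first): Horvat, Greco, Nakamura, Chaudhari and Mendoza (each 18 Mar 1993); then Kapoor, Whitfield, Marino, Varga and Romero (each 15 Sep 1994).
Among Horvat, Greco, Nakamura, Chaudhari and Mendoza, by dignity: Horvat (Bishop) before Greco (Archdeacon) before Nakamura (Dean) before Chaudhari and Mendoza (Canon).
Among Chaudhari and Mendoza, alphabetically by surname: Chaudhari before Mendoza.
Among Kapoor, Whitfield, Marino, Varga and Romero, by dignity: Kapoor (Abbot) before Whitfield (Archdeacon) before Marino and Varga (Dean) before Romero (Canon).
Among Marino and Varga, alphabetically by surname: Marino before Varga.
Full order: Horvat, Greco, Nakamura, Chaudhari, Mendoza, Kapoor, Whitfield, Marino, Varga, Romero.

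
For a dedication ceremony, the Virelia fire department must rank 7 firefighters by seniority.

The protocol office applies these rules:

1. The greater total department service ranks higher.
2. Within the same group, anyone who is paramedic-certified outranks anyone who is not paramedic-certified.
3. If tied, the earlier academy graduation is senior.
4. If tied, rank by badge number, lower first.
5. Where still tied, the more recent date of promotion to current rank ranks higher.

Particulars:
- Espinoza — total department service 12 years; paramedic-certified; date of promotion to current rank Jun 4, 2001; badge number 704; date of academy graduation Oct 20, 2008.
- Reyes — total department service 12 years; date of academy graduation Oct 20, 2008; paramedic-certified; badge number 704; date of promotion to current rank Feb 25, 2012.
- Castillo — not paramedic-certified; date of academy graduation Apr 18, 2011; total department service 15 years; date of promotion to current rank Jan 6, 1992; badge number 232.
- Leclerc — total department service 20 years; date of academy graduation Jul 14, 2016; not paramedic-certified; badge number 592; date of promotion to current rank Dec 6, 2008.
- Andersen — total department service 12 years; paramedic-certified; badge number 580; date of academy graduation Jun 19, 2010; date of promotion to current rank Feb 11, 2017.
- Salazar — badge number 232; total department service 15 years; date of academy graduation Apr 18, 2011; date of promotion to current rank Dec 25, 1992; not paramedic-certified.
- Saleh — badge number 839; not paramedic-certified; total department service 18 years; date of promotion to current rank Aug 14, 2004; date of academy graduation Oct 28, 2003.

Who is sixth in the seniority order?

By total department service (higher first): Leclerc (20 years); then Saleh (18 years); then Salazar and Castillo (both 15 years); then Reyes, Espinoza and Andersen (each 12 years).
Salazar and Castillo are each not paramedic-certified, so the next rule applies.
Salazar and Castillo both have date of academy graduation Apr 18, 2011, so the next rule applies.
Salazar and Castillo both have badge number 232, so the next rule applies.
Among Salazar and Castillo, by date of promotion to current rank (later first): Salazar (Dec 25, 1992) before Castillo (Jan 6, 1992).
Reyes, Espinoza and Andersen are each paramedic-certified, so the next rule applies.
Among Reyes, Espinoza and Andersen, by date of academy graduation (earlier first): Reyes and Espinoza (Oct 20, 2008) before Andersen (Jun 19, 2010).
Reyes and Espinoza both have badge number 704, so the next rule applies.
Among Reyes and Espinoza, by date of promotion to current rank (later first): Reyes (Feb 25, 2012) before Espinoza (Jun 4, 2001).
Order: Leclerc, Saleh, Salazar, Castillo, Reyes, Espinoza, Andersen.

Espinoza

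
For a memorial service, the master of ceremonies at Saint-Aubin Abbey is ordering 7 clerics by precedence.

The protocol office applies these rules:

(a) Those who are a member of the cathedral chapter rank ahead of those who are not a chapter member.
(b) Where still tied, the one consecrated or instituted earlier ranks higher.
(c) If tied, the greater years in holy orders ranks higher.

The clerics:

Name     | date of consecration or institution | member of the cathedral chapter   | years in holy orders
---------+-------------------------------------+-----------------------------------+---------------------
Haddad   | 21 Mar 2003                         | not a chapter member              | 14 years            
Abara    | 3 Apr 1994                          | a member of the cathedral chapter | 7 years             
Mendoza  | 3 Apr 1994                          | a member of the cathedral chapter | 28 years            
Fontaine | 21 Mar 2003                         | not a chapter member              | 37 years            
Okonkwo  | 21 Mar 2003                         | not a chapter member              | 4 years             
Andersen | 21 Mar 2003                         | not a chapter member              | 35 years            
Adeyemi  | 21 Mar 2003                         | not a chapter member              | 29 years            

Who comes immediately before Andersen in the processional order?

By the first rule: Mendoza and Abara (both a member of the cathedral chapter); then Fontaine, Andersen, Adeyemi, Haddad and Okonkwo (each not a chapter member).
Mendoza and Abara both have date of consecration or institution 3 Apr 1994, so the next rule applies.
Among Mendoza and Abara, by years in holy orders (higher first): Mendoza (28 years) before Abara (7 years).
Fontaine, Andersen, Adeyemi, Haddad and Okonkwo all have date of consecration or institution 21 Mar 2003, so the next rule applies.
Among Fontaine, Andersen, Adeyemi, Haddad and Okonkwo, by years in holy orders (higher first): Fontaine (37 years) before Andersen (35 years) before Adeyemi (29 years) before Haddad (14 years) before Okonkwo (4 years).
Order: Mendoza, Abara, Fontaine, Andersen, Adeyemi, Haddad, Okonkwo.

Fontaine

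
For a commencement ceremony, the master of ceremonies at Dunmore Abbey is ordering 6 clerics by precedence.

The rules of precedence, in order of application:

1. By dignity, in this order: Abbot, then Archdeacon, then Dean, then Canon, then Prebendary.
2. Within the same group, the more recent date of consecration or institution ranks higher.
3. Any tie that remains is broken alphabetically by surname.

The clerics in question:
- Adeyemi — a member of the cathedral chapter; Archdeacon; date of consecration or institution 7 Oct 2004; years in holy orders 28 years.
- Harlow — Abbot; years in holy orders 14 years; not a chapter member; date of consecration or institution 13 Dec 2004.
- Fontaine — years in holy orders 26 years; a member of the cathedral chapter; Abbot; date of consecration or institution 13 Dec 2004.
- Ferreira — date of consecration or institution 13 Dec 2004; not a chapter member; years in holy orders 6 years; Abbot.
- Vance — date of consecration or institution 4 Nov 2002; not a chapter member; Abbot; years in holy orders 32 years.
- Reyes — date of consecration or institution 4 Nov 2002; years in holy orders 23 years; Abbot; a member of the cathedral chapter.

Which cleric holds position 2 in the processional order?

By dignity: Ferreira, Fontaine, Harlow, Reyes and Vance (Abbot); then Adeyemi (Archdeacon).
Among Ferreira, Fontaine, Harlow, Reyes and Vance, by date of consecration or institution (later first): Ferreira, Fontaine and Harlow (13 Dec 2004) before Reyes and Vance (4 Nov 2002).
Among Ferreira, Fontaine and Harlow, alphabetically by surname: Ferreira before Fontaine before Harlow.
Among Reyes and Vance, alphabetically by surname: Reyes before Vance.
Order: Ferreira, Fontaine, Harlow, Reyes, Vance, Adeyemi.

Fontaine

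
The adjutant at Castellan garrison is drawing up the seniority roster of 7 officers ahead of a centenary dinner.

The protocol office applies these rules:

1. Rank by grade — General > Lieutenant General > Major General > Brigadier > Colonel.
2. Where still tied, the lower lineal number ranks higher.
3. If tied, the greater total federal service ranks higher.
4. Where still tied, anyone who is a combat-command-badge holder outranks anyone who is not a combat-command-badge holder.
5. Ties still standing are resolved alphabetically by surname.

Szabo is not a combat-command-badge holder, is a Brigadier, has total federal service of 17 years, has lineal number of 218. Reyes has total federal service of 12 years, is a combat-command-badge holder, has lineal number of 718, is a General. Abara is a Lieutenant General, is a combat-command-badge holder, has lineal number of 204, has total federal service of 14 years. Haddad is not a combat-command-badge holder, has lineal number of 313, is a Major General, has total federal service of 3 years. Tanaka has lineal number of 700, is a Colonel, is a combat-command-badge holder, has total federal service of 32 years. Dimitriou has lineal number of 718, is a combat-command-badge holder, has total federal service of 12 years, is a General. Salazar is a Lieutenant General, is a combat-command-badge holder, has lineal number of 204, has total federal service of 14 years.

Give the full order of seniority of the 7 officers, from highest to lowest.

Dimitriou, Reyes, Abara, Salazar, Haddad, Szabo, Tanaka

By grade: Dimitriou and Reyes (General); then Abara and Salazar (Lieutenant General); then Haddad (Major General); then Szabo (Brigadier); then Tanaka (Colonel).
Dimitriou and Reyes both have lineal number 718, so the next rule applies.
Dimitriou and Reyes both have total federal service 12 years, so the next rule applies.
Dimitriou and Reyes are each a combat-command-badge holder, so the next rule applies.
Among Dimitriou and Reyes, alphabetically by surname: Dimitriou before Reyes.
Abara and Salazar both have lineal number 204, so the next rule applies.
Abara and Salazar both have total federal service 14 years, so the next rule applies.
Abara and Salazar are each a combat-command-badge holder, so the next rule applies.
Among Abara and Salazar, alphabetically by surname: Abara before Salazar.
Full order: Dimitriou, Reyes, Abara, Salazar, Haddad, Szabo, Tanaka.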